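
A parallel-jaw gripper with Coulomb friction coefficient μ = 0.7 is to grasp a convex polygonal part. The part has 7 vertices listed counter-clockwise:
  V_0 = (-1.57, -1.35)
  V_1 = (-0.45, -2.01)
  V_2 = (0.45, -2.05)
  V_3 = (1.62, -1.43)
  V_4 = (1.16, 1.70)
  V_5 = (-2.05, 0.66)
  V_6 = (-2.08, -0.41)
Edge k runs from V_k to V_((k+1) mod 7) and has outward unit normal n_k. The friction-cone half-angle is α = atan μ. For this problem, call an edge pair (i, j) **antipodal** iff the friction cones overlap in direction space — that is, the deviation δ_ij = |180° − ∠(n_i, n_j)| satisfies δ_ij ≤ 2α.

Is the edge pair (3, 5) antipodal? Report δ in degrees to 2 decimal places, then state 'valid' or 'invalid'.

δ = 9.97°, valid

α = atan 0.7 = 34.99°;  2α = 69.98°
edge 3: e_3 = (-0.46, +3.13);  n_3 = (+0.9894, +0.1454)
edge 5: e_5 = (-0.03, -1.07);  n_5 = (-0.9996, +0.0280)
∠(n_3, n_5) = 170.03°
δ = |180° − 170.03°| = 9.97°
9.97° ≤ 2α = 69.98°  →  valid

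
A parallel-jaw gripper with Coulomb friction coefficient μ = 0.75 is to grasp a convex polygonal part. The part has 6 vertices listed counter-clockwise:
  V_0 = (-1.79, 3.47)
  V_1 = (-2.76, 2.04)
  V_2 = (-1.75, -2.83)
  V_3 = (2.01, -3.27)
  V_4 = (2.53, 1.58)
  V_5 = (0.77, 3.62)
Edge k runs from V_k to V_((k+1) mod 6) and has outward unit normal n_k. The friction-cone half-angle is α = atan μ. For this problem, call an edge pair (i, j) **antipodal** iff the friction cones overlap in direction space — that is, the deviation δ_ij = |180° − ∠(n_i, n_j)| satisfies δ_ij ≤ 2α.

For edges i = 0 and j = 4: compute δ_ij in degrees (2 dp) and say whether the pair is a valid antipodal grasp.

δ = 74.94°, invalid

α = atan 0.75 = 36.87°;  2α = 73.74°
edge 0: e_0 = (-0.97, -1.43);  n_0 = (-0.8276, +0.5614)
edge 4: e_4 = (-1.76, +2.04);  n_4 = (+0.7572, +0.6532)
∠(n_0, n_4) = 105.06°
δ = |180° − 105.06°| = 74.94°
74.94° > 2α = 73.74°  →  invalid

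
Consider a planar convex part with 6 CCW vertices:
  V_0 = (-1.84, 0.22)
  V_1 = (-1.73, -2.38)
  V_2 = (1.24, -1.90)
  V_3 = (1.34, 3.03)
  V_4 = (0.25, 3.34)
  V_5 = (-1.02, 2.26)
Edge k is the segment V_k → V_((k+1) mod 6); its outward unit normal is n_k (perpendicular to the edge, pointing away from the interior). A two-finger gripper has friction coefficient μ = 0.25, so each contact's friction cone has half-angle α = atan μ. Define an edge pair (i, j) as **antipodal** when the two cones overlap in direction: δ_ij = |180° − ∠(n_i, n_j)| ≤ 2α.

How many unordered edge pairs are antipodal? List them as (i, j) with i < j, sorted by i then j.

count = 3; pairs: (0,2), (1,3), (2,5)

α = atan 0.25 = 14.04°;  2α = 28.07°
n_0 = (-0.9991, -0.0423)
n_1 = (+0.1595, -0.9872)
n_2 = (+0.9998, -0.0203)
n_3 = (+0.2736, +0.9619)
n_4 = (-0.6478, +0.7618)
n_5 = (-0.9278, +0.3730)
  (0,1): δ = 83.24°  ·
  (0,2): δ = 3.58°  ✓
  (0,3): δ = 71.70°  ·
  (0,4): δ = 127.96°  ·
  (0,5): δ = 155.68°  ·
  (1,2): δ = 100.34°  ·
  (1,3): δ = 25.06°  ✓
  (1,4): δ = 31.20°  ·
  (1,5): δ = 58.92°  ·
  (2,3): δ = 104.71°  ·
  (2,4): δ = 48.46°  ·
  (2,5): δ = 20.74°  ✓
  (3,4): δ = 123.75°  ·
  (3,5): δ = 96.02°  ·
  (4,5): δ = 152.28°  ·
antipodal pairs: 3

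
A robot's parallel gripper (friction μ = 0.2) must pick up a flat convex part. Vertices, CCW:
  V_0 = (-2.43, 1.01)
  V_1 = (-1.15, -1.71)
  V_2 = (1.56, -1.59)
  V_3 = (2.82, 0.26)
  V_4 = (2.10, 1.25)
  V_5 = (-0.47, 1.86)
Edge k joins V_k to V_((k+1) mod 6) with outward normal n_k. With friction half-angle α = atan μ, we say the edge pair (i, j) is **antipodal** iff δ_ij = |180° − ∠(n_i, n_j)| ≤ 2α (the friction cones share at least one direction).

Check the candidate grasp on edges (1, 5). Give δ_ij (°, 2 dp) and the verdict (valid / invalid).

δ = 20.91°, valid

α = atan 0.2 = 11.31°;  2α = 22.62°
edge 1: e_1 = (+2.71, +0.12);  n_1 = (+0.0442, -0.9990)
edge 5: e_5 = (-1.96, -0.85);  n_5 = (-0.3979, +0.9174)
∠(n_1, n_5) = 159.09°
δ = |180° − 159.09°| = 20.91°
20.91° ≤ 2α = 22.62°  →  valid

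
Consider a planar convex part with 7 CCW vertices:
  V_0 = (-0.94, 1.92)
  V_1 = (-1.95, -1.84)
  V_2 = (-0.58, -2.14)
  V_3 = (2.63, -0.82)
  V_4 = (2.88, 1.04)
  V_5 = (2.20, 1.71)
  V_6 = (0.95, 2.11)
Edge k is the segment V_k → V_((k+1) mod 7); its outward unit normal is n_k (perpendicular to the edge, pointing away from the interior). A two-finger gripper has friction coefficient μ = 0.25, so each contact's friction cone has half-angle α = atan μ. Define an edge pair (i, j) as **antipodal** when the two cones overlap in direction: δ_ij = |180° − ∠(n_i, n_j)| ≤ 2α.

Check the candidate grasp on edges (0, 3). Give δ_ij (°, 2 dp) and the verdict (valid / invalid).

α = atan 0.25 = 14.04°;  2α = 28.07°
edge 0: e_0 = (-1.01, -3.76);  n_0 = (-0.9658, +0.2594)
edge 3: e_3 = (+0.25, +1.86);  n_3 = (+0.9911, -0.1332)
∠(n_0, n_3) = 172.62°
δ = |180° − 172.62°| = 7.38°
7.38° ≤ 2α = 28.07°  →  valid

δ = 7.38°, valid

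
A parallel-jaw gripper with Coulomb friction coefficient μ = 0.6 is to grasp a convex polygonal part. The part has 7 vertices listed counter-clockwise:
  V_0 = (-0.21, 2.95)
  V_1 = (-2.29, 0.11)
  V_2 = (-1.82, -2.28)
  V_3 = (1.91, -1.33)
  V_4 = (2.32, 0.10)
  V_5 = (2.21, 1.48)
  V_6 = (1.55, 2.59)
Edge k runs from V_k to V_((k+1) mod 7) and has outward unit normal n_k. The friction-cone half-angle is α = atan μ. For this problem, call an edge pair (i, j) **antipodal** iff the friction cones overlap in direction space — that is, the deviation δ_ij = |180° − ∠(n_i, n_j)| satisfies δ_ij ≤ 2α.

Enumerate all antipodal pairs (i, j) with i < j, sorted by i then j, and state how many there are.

α = atan 0.6 = 30.96°;  2α = 61.93°
n_0 = (-0.8068, +0.5909)
n_1 = (-0.9812, -0.1930)
n_2 = (+0.2468, -0.9691)
n_3 = (+0.9613, -0.2756)
n_4 = (+0.9968, +0.0795)
n_5 = (+0.8595, +0.5111)
n_6 = (+0.2004, +0.9797)
  (0,1): δ = 132.66°  ·
  (0,2): δ = 39.49°  ✓
  (0,3): δ = 20.22°  ✓
  (0,4): δ = 40.78°  ✓
  (0,5): δ = 66.95°  ·
  (0,6): δ = 114.66°  ·
  (1,2): δ = 86.84°  ·
  (1,3): δ = 27.12°  ✓
  (1,4): δ = 6.57°  ✓
  (1,5): δ = 19.61°  ✓
  (1,6): δ = 67.31°  ·
  (2,3): δ = 120.29°  ·
  (2,4): δ = 99.73°  ·
  (2,5): δ = 73.55°  ·
  (2,6): δ = 25.85°  ✓
  (3,4): δ = 159.44°  ·
  (3,5): δ = 133.27°  ·
  (3,6): δ = 85.56°  ·
  (4,5): δ = 153.82°  ·
  (4,6): δ = 106.12°  ·
  (5,6): δ = 132.30°  ·
antipodal pairs: 7

count = 7; pairs: (0,2), (0,3), (0,4), (1,3), (1,4), (1,5), (2,6)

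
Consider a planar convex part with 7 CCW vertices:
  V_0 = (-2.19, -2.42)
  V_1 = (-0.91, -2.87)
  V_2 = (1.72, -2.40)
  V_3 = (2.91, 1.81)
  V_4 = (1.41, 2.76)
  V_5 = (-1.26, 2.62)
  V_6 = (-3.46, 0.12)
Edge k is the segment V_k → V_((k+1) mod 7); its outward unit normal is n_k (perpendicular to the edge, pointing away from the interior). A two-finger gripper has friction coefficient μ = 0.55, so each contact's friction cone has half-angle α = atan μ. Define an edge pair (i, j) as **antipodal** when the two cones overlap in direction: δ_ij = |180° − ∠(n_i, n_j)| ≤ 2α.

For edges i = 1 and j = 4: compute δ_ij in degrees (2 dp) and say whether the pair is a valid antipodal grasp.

δ = 7.13°, valid

α = atan 0.55 = 28.81°;  2α = 57.62°
edge 1: e_1 = (+2.63, +0.47);  n_1 = (+0.1759, -0.9844)
edge 4: e_4 = (-2.67, -0.14);  n_4 = (-0.0524, +0.9986)
∠(n_1, n_4) = 172.87°
δ = |180° − 172.87°| = 7.13°
7.13° ≤ 2α = 57.62°  →  valid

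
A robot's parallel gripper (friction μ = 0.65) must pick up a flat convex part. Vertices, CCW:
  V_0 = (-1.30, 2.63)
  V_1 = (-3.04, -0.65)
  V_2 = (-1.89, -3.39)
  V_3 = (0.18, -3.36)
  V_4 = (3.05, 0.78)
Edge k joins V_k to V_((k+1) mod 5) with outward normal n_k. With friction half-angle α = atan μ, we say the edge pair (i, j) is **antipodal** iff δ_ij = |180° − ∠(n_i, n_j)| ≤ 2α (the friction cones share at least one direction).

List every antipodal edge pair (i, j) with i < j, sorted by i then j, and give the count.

α = atan 0.65 = 33.02°;  2α = 66.05°
n_0 = (-0.8834, +0.4686)
n_1 = (-0.9221, -0.3870)
n_2 = (+0.0145, -0.9999)
n_3 = (+0.8218, -0.5697)
n_4 = (+0.3914, +0.9202)
  (0,1): δ = 129.29°  ·
  (0,2): δ = 61.22°  ✓
  (0,3): δ = 6.79°  ✓
  (0,4): δ = 94.91°  ·
  (1,2): δ = 111.94°  ·
  (1,3): δ = 57.50°  ✓
  (1,4): δ = 44.19°  ✓
  (2,3): δ = 125.56°  ·
  (2,4): δ = 23.87°  ✓
  (3,4): δ = 78.31°  ·
antipodal pairs: 5

count = 5; pairs: (0,2), (0,3), (1,3), (1,4), (2,4)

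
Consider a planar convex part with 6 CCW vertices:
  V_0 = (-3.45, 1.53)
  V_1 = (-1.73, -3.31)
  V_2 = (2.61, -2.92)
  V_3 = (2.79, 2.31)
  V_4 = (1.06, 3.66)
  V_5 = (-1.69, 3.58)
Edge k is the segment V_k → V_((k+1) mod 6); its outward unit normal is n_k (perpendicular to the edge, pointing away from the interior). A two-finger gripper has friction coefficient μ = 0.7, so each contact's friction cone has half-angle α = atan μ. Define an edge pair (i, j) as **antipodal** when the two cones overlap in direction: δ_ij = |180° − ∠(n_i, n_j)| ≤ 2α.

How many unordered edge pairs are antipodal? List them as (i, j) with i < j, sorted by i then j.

α = atan 0.7 = 34.99°;  2α = 69.98°
n_0 = (-0.9423, -0.3349)
n_1 = (+0.0895, -0.9960)
n_2 = (+0.9994, -0.0344)
n_3 = (+0.6152, +0.7884)
n_4 = (-0.0291, +0.9996)
n_5 = (-0.7587, +0.6514)
  (0,1): δ = 104.43°  ·
  (0,2): δ = 21.53°  ✓
  (0,3): δ = 32.47°  ✓
  (0,4): δ = 72.10°  ·
  (0,5): δ = 119.79°  ·
  (1,2): δ = 97.11°  ·
  (1,3): δ = 43.10°  ✓
  (1,4): δ = 3.47°  ✓
  (1,5): δ = 44.22°  ✓
  (2,3): δ = 126.00°  ·
  (2,4): δ = 86.36°  ·
  (2,5): δ = 38.68°  ✓
  (3,4): δ = 140.37°  ·
  (3,5): δ = 92.68°  ·
  (4,5): δ = 132.31°  ·
antipodal pairs: 6

count = 6; pairs: (0,2), (0,3), (1,3), (1,4), (1,5), (2,5)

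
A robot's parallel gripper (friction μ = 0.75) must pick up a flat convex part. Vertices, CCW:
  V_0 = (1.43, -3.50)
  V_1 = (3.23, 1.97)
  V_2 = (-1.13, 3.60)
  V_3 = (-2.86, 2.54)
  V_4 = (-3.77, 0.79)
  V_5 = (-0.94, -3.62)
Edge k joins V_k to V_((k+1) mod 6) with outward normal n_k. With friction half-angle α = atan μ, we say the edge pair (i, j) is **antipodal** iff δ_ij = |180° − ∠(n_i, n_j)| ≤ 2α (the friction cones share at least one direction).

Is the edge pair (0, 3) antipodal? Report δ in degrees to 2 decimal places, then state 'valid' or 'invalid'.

δ = 9.26°, valid

α = atan 0.75 = 36.87°;  2α = 73.74°
edge 0: e_0 = (+1.80, +5.47);  n_0 = (+0.9499, -0.3126)
edge 3: e_3 = (-0.91, -1.75);  n_3 = (-0.8872, +0.4614)
∠(n_0, n_3) = 170.74°
δ = |180° − 170.74°| = 9.26°
9.26° ≤ 2α = 73.74°  →  valid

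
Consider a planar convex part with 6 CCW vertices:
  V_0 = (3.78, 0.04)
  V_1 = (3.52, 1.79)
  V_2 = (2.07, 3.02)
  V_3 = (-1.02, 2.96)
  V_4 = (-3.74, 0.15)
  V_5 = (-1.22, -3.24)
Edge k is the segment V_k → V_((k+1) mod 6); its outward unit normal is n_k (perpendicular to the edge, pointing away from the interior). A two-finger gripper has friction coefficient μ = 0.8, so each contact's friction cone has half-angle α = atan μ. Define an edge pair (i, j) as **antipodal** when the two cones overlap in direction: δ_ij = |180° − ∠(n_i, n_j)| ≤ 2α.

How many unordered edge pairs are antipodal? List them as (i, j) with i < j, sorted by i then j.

count = 7; pairs: (0,3), (0,4), (1,4), (1,5), (2,4), (2,5), (3,5)

α = atan 0.8 = 38.66°;  2α = 77.32°
n_0 = (+0.9891, +0.1470)
n_1 = (+0.6469, +0.7626)
n_2 = (-0.0194, +0.9998)
n_3 = (-0.7185, +0.6955)
n_4 = (-0.8025, -0.5966)
n_5 = (+0.5485, -0.8361)
  (0,1): δ = 138.76°  ·
  (0,2): δ = 97.34°  ·
  (0,3): δ = 52.52°  ✓
  (0,4): δ = 28.18°  ✓
  (0,5): δ = 114.81°  ·
  (1,2): δ = 138.58°  ·
  (1,3): δ = 93.76°  ·
  (1,4): δ = 13.07°  ✓
  (1,5): δ = 73.57°  ✓
  (2,3): δ = 135.18°  ·
  (2,4): δ = 54.49°  ✓
  (2,5): δ = 32.15°  ✓
  (3,4): δ = 99.31°  ·
  (3,5): δ = 12.67°  ✓
  (4,5): δ = 93.36°  ·
antipodal pairs: 7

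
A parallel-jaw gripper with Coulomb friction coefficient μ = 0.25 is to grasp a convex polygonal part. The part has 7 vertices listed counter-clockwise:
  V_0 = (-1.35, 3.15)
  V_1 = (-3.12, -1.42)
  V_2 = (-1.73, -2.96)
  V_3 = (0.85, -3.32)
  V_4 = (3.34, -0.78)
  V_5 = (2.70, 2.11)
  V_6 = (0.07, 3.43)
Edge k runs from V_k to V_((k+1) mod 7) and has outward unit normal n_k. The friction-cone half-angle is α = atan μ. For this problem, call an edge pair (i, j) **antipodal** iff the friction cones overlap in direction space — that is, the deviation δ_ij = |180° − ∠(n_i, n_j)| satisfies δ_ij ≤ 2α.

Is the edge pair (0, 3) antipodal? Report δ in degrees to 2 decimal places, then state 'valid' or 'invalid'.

α = atan 0.25 = 14.04°;  2α = 28.07°
edge 0: e_0 = (-1.77, -4.57);  n_0 = (-0.9325, +0.3612)
edge 3: e_3 = (+2.49, +2.54);  n_3 = (+0.7141, -0.7000)
∠(n_0, n_3) = 156.74°
δ = |180° − 156.74°| = 23.26°
23.26° ≤ 2α = 28.07°  →  valid

δ = 23.26°, valid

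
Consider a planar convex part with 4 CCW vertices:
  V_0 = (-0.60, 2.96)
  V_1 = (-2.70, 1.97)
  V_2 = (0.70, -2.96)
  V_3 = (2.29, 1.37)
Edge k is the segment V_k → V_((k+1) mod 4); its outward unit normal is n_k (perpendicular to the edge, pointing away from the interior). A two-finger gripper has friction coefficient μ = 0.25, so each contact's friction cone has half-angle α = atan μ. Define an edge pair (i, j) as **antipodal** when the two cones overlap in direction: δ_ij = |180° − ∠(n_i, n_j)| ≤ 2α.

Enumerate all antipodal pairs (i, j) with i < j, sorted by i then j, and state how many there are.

α = atan 0.25 = 14.04°;  2α = 28.07°
n_0 = (-0.4264, +0.9045)
n_1 = (-0.8232, -0.5677)
n_2 = (+0.9387, -0.3447)
n_3 = (+0.4820, +0.8762)
  (0,1): δ = 80.65°  ·
  (0,2): δ = 44.60°  ·
  (0,3): δ = 125.94°  ·
  (1,2): δ = 54.76°  ·
  (1,3): δ = 26.59°  ✓
  (2,3): δ = 98.65°  ·
antipodal pairs: 1

count = 1; pairs: (1,3)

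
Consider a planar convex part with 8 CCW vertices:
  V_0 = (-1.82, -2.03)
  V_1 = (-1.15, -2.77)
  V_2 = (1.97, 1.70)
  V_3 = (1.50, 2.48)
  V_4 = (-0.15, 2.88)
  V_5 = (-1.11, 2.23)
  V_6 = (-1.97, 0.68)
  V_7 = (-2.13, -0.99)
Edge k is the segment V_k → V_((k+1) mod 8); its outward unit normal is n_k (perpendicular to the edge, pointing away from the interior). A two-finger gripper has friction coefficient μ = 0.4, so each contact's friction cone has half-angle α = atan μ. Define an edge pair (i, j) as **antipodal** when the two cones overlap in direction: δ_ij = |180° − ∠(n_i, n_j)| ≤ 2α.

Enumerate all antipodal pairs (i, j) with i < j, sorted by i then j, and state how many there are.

count = 7; pairs: (0,2), (0,3), (1,4), (1,5), (1,6), (2,6), (2,7)

α = atan 0.4 = 21.80°;  2α = 43.60°
n_0 = (-0.7413, -0.6712)
n_1 = (+0.8200, -0.5724)
n_2 = (+0.8565, +0.5161)
n_3 = (+0.2356, +0.9719)
n_4 = (-0.5607, +0.8280)
n_5 = (-0.8744, +0.4852)
n_6 = (-0.9954, +0.0954)
n_7 = (-0.9583, -0.2857)
  (0,1): δ = 77.07°  ·
  (0,2): δ = 11.09°  ✓
  (0,3): δ = 34.22°  ✓
  (0,4): δ = 81.94°  ·
  (0,5): δ = 108.82°  ·
  (0,6): δ = 132.37°  ·
  (0,7): δ = 154.44°  ·
  (1,2): δ = 114.01°  ·
  (1,3): δ = 68.71°  ·
  (1,4): δ = 20.98°  ✓
  (1,5): δ = 5.89°  ✓
  (1,6): δ = 29.44°  ✓
  (1,7): δ = 51.51°  ·
  (2,3): δ = 134.70°  ·
  (2,4): δ = 86.97°  ·
  (2,5): δ = 60.09°  ·
  (2,6): δ = 36.54°  ✓
  (2,7): δ = 14.47°  ✓
  (3,4): δ = 132.27°  ·
  (3,5): δ = 105.40°  ·
  (3,6): δ = 81.85°  ·
  (3,7): δ = 59.77°  ·
  (4,5): δ = 153.12°  ·
  (4,6): δ = 129.57°  ·
  (4,7): δ = 107.50°  ·
  (5,6): δ = 156.45°  ·
  (5,7): δ = 134.38°  ·
  (6,7): δ = 157.93°  ·
antipodal pairs: 7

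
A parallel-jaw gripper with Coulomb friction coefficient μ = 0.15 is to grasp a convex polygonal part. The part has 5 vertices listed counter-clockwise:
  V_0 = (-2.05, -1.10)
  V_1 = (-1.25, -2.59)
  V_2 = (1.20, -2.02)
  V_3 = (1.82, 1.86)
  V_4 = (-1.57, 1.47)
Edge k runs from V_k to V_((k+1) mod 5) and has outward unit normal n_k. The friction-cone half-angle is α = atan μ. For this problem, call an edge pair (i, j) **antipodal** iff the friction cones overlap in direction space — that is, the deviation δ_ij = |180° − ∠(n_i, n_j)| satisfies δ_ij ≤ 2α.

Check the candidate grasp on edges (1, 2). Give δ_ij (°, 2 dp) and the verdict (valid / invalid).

δ = 112.18°, invalid

α = atan 0.15 = 8.53°;  2α = 17.06°
edge 1: e_1 = (+2.45, +0.57);  n_1 = (+0.2266, -0.9740)
edge 2: e_2 = (+0.62, +3.88);  n_2 = (+0.9875, -0.1578)
∠(n_1, n_2) = 67.82°
δ = |180° − 67.82°| = 112.18°
112.18° > 2α = 17.06°  →  invalid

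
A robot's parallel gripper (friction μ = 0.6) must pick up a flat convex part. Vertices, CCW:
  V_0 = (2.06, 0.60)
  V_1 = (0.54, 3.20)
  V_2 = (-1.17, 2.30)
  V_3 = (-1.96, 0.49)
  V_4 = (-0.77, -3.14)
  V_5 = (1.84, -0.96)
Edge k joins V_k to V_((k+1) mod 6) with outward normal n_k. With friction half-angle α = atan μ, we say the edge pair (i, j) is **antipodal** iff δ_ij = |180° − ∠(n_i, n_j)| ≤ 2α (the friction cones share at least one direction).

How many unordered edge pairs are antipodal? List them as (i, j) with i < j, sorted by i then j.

count = 7; pairs: (0,2), (0,3), (1,4), (1,5), (2,4), (2,5), (3,5)

α = atan 0.6 = 30.96°;  2α = 61.93°
n_0 = (+0.8633, +0.5047)
n_1 = (-0.4657, +0.8849)
n_2 = (-0.9165, +0.4000)
n_3 = (-0.9502, -0.3115)
n_4 = (+0.6411, -0.7675)
n_5 = (+0.9902, -0.1396)
  (0,1): δ = 92.55°  ·
  (0,2): δ = 53.89°  ✓
  (0,3): δ = 12.16°  ✓
  (0,4): δ = 99.56°  ·
  (0,5): δ = 141.66°  ·
  (1,2): δ = 141.34°  ·
  (1,3): δ = 99.61°  ·
  (1,4): δ = 12.11°  ✓
  (1,5): δ = 54.21°  ✓
  (2,3): δ = 138.27°  ·
  (2,4): δ = 26.55°  ✓
  (2,5): δ = 15.55°  ✓
  (3,4): δ = 68.28°  ·
  (3,5): δ = 26.18°  ✓
  (4,5): δ = 137.90°  ·
antipodal pairs: 7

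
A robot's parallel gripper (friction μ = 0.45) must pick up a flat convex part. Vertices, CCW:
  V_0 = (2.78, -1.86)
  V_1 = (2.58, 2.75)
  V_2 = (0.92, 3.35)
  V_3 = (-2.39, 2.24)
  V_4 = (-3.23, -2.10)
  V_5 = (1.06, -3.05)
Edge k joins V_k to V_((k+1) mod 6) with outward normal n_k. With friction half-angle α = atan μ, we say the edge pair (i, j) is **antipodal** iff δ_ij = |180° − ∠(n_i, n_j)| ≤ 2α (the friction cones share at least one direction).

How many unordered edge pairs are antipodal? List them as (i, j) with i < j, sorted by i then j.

count = 5; pairs: (0,3), (1,4), (2,4), (2,5), (3,5)

α = atan 0.45 = 24.23°;  2α = 48.46°
n_0 = (+0.9991, +0.0433)
n_1 = (+0.3399, +0.9405)
n_2 = (-0.3179, +0.9481)
n_3 = (-0.9818, +0.1900)
n_4 = (-0.2162, -0.9763)
n_5 = (+0.5690, -0.8224)
  (0,1): δ = 112.36°  ·
  (0,2): δ = 73.95°  ·
  (0,3): δ = 13.44°  ✓
  (0,4): δ = 75.03°  ·
  (0,5): δ = 122.19°  ·
  (1,2): δ = 141.59°  ·
  (1,3): δ = 81.08°  ·
  (1,4): δ = 7.39°  ✓
  (1,5): δ = 54.55°  ·
  (2,3): δ = 119.49°  ·
  (2,4): δ = 31.03°  ✓
  (2,5): δ = 16.14°  ✓
  (3,4): δ = 91.53°  ·
  (3,5): δ = 44.37°  ✓
  (4,5): δ = 132.84°  ·
antipodal pairs: 5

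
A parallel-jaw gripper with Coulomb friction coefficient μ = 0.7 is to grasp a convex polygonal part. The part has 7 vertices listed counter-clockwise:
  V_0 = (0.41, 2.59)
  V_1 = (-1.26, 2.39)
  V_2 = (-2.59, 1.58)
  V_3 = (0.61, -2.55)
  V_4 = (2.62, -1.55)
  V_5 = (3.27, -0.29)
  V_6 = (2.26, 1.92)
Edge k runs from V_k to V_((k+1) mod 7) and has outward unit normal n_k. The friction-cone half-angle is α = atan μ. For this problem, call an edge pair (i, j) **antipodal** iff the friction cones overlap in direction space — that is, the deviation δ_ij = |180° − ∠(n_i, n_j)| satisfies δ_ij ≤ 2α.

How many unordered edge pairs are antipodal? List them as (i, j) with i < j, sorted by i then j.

α = atan 0.7 = 34.99°;  2α = 69.98°
n_0 = (-0.1189, +0.9929)
n_1 = (-0.5202, +0.8541)
n_2 = (-0.7905, -0.6125)
n_3 = (+0.4454, -0.8953)
n_4 = (+0.8887, -0.4585)
n_5 = (+0.9095, +0.4157)
n_6 = (+0.3405, +0.9402)
  (0,1): δ = 155.49°  ·
  (0,2): δ = 59.06°  ✓
  (0,3): δ = 19.62°  ✓
  (0,4): δ = 55.88°  ✓
  (0,5): δ = 107.73°  ·
  (0,6): δ = 153.26°  ·
  (1,2): δ = 83.57°  ·
  (1,3): δ = 4.89°  ✓
  (1,4): δ = 31.37°  ✓
  (1,5): δ = 83.22°  ·
  (1,6): δ = 128.75°  ·
  (2,3): δ = 101.32°  ·
  (2,4): δ = 65.06°  ✓
  (2,5): δ = 13.21°  ✓
  (2,6): δ = 32.32°  ✓
  (3,4): δ = 143.74°  ·
  (3,5): δ = 91.89°  ·
  (3,6): δ = 46.36°  ✓
  (4,5): δ = 128.15°  ·
  (4,6): δ = 82.62°  ·
  (5,6): δ = 134.47°  ·
antipodal pairs: 9

count = 9; pairs: (0,2), (0,3), (0,4), (1,3), (1,4), (2,4), (2,5), (2,6), (3,6)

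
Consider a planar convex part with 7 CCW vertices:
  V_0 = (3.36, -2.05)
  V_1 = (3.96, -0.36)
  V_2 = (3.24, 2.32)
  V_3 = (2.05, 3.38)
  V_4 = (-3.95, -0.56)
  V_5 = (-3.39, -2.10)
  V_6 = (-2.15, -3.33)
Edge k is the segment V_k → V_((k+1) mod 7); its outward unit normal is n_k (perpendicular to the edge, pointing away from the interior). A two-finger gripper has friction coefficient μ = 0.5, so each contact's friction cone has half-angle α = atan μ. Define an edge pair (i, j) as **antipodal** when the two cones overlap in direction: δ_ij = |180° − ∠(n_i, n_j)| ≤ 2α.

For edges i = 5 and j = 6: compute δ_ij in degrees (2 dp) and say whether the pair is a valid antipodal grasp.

α = atan 0.5 = 26.57°;  2α = 53.13°
edge 5: e_5 = (+1.24, -1.23);  n_5 = (-0.7042, -0.7100)
edge 6: e_6 = (+5.51, +1.28);  n_6 = (+0.2263, -0.9741)
∠(n_5, n_6) = 57.85°
δ = |180° − 57.85°| = 122.15°
122.15° > 2α = 53.13°  →  invalid

δ = 122.15°, invalid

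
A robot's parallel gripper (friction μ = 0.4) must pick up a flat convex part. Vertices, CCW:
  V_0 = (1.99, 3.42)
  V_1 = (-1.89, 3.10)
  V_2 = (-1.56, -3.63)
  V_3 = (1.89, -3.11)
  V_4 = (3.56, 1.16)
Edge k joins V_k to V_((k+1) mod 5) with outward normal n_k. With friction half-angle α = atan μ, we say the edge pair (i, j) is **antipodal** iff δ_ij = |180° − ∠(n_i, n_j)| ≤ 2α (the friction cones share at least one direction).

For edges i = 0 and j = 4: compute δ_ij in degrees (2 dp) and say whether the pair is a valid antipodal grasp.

δ = 120.07°, invalid

α = atan 0.4 = 21.80°;  2α = 43.60°
edge 0: e_0 = (-3.88, -0.32);  n_0 = (-0.0822, +0.9966)
edge 4: e_4 = (-1.57, +2.26);  n_4 = (+0.8213, +0.5705)
∠(n_0, n_4) = 59.93°
δ = |180° − 59.93°| = 120.07°
120.07° > 2α = 43.60°  →  invalid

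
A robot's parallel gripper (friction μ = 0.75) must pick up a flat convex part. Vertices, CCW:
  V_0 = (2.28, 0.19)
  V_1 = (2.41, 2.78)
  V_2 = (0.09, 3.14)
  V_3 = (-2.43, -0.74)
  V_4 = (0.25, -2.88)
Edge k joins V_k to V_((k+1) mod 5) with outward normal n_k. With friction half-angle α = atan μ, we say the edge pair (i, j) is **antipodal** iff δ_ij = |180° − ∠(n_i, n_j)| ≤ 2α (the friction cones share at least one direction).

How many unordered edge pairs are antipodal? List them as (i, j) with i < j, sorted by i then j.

α = atan 0.75 = 36.87°;  2α = 73.74°
n_0 = (+0.9987, -0.0501)
n_1 = (+0.1533, +0.9882)
n_2 = (-0.8386, +0.5447)
n_3 = (-0.6240, -0.7814)
n_4 = (+0.8341, -0.5516)
  (0,1): δ = 95.95°  ·
  (0,2): δ = 30.13°  ✓
  (0,3): δ = 54.27°  ✓
  (0,4): δ = 149.40°  ·
  (1,2): δ = 114.18°  ·
  (1,3): δ = 29.79°  ✓
  (1,4): δ = 65.35°  ✓
  (2,3): δ = 95.60°  ·
  (2,4): δ = 0.47°  ✓
  (3,4): δ = 84.87°  ·
antipodal pairs: 5

count = 5; pairs: (0,2), (0,3), (1,3), (1,4), (2,4)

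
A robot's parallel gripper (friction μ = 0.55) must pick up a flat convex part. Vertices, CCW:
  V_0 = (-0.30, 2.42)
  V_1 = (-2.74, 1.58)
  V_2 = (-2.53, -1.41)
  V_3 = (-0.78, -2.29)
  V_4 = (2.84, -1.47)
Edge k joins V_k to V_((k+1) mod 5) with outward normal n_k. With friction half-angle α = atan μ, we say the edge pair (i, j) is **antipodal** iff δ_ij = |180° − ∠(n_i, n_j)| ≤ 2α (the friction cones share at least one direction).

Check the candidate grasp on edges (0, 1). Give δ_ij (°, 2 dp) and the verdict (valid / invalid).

α = atan 0.55 = 28.81°;  2α = 57.62°
edge 0: e_0 = (-2.44, -0.84);  n_0 = (-0.3255, +0.9455)
edge 1: e_1 = (+0.21, -2.99);  n_1 = (-0.9975, -0.0701)
∠(n_0, n_1) = 75.02°
δ = |180° − 75.02°| = 104.98°
104.98° > 2α = 57.62°  →  invalid

δ = 104.98°, invalid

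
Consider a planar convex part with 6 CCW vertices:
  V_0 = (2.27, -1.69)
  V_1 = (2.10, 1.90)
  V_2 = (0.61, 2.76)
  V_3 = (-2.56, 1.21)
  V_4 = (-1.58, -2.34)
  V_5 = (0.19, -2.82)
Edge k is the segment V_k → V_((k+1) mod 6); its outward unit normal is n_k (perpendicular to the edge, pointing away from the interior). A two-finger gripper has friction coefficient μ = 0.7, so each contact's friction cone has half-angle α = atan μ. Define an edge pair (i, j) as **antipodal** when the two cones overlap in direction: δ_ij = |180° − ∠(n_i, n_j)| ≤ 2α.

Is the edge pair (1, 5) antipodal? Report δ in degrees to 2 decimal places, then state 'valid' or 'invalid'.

δ = 58.51°, valid

α = atan 0.7 = 34.99°;  2α = 69.98°
edge 1: e_1 = (-1.49, +0.86);  n_1 = (+0.4999, +0.8661)
edge 5: e_5 = (+2.08, +1.13);  n_5 = (+0.4774, -0.8787)
∠(n_1, n_5) = 121.49°
δ = |180° − 121.49°| = 58.51°
58.51° ≤ 2α = 69.98°  →  valid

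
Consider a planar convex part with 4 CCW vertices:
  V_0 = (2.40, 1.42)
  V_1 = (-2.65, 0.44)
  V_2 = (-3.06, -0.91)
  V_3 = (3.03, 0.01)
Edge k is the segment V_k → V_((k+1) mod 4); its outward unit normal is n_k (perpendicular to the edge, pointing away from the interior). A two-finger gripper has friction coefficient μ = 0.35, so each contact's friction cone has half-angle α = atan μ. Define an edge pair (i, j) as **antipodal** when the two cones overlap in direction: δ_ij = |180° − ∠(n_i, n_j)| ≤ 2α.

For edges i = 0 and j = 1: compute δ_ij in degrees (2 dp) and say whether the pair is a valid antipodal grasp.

α = atan 0.35 = 19.29°;  2α = 38.58°
edge 0: e_0 = (-5.05, -0.98);  n_0 = (-0.1905, +0.9817)
edge 1: e_1 = (-0.41, -1.35);  n_1 = (-0.9568, +0.2906)
∠(n_0, n_1) = 62.12°
δ = |180° − 62.12°| = 117.88°
117.88° > 2α = 38.58°  →  invalid

δ = 117.88°, invalid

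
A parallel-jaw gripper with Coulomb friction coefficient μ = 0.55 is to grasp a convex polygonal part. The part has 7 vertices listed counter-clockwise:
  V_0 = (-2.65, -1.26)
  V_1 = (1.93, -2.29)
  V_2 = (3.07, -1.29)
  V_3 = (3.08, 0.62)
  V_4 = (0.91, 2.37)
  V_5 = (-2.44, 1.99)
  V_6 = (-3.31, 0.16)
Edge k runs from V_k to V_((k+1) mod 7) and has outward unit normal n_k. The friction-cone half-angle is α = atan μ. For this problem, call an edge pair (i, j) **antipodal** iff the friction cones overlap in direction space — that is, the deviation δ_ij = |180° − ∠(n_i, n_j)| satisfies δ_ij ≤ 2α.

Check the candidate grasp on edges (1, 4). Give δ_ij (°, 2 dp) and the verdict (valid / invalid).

δ = 34.79°, valid

α = atan 0.55 = 28.81°;  2α = 57.62°
edge 1: e_1 = (+1.14, +1.00);  n_1 = (+0.6594, -0.7518)
edge 4: e_4 = (-3.35, -0.38);  n_4 = (-0.1127, +0.9936)
∠(n_1, n_4) = 145.21°
δ = |180° − 145.21°| = 34.79°
34.79° ≤ 2α = 57.62°  →  valid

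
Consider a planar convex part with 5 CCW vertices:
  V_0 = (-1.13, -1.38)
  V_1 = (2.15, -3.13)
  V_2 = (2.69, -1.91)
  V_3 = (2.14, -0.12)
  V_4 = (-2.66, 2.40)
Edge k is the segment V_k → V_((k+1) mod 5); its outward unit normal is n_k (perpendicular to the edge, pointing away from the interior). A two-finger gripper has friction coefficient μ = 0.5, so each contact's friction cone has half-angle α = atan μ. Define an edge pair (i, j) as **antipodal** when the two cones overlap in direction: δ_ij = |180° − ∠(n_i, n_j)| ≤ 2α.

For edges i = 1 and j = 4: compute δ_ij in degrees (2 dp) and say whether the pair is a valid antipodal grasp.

α = atan 0.5 = 26.57°;  2α = 53.13°
edge 1: e_1 = (+0.54, +1.22);  n_1 = (+0.9144, -0.4047)
edge 4: e_4 = (+1.53, -3.78);  n_4 = (-0.9269, -0.3752)
∠(n_1, n_4) = 134.09°
δ = |180° − 134.09°| = 45.91°
45.91° ≤ 2α = 53.13°  →  valid

δ = 45.91°, valid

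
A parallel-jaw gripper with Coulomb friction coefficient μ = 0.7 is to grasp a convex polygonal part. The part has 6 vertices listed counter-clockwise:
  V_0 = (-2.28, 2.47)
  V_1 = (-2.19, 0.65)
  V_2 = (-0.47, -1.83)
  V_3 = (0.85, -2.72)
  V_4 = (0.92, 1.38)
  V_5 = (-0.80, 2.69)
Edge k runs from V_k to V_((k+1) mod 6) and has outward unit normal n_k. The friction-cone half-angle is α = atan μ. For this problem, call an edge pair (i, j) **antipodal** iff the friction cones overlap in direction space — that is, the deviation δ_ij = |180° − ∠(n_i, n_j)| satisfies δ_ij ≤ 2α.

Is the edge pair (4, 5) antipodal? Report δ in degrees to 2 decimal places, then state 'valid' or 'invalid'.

δ = 134.25°, invalid

α = atan 0.7 = 34.99°;  2α = 69.98°
edge 4: e_4 = (-1.72, +1.31);  n_4 = (+0.6059, +0.7955)
edge 5: e_5 = (-1.48, -0.22);  n_5 = (-0.1470, +0.9891)
∠(n_4, n_5) = 45.75°
δ = |180° − 45.75°| = 134.25°
134.25° > 2α = 69.98°  →  invalid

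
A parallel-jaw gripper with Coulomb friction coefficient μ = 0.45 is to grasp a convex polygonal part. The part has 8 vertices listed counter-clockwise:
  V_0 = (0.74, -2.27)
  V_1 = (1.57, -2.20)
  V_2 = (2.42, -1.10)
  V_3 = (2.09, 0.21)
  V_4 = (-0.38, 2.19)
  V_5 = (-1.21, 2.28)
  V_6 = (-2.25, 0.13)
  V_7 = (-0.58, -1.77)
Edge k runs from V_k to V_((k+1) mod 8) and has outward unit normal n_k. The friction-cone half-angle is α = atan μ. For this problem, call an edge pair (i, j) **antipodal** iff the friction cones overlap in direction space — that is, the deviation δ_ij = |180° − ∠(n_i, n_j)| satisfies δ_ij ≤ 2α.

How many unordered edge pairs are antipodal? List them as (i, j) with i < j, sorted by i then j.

α = atan 0.45 = 24.23°;  2α = 48.46°
n_0 = (+0.0840, -0.9965)
n_1 = (+0.7913, -0.6114)
n_2 = (+0.9697, +0.2443)
n_3 = (+0.6255, +0.7803)
n_4 = (+0.1078, +0.9942)
n_5 = (-0.9002, +0.4355)
n_6 = (-0.7511, -0.6602)
n_7 = (-0.3542, -0.9352)
  (0,1): δ = 132.52°  ·
  (0,2): δ = 80.68°  ·
  (0,3): δ = 43.54°  ✓
  (0,4): δ = 11.01°  ✓
  (0,5): δ = 59.37°  ·
  (0,6): δ = 126.49°  ·
  (0,7): δ = 154.43°  ·
  (1,2): δ = 128.17°  ·
  (1,3): δ = 91.02°  ·
  (1,4): δ = 58.49°  ·
  (1,5): δ = 11.88°  ✓
  (1,6): δ = 79.01°  ·
  (1,7): δ = 106.95°  ·
  (2,3): δ = 142.86°  ·
  (2,4): δ = 110.33°  ·
  (2,5): δ = 39.95°  ✓
  (2,6): δ = 27.17°  ✓
  (2,7): δ = 55.11°  ·
  (3,4): δ = 147.47°  ·
  (3,5): δ = 77.10°  ·
  (3,6): δ = 9.97°  ✓
  (3,7): δ = 17.97°  ✓
  (4,5): δ = 109.63°  ·
  (4,6): δ = 42.50°  ✓
  (4,7): δ = 14.56°  ✓
  (5,6): δ = 112.87°  ·
  (5,7): δ = 84.93°  ·
  (6,7): δ = 152.06°  ·
antipodal pairs: 9

count = 9; pairs: (0,3), (0,4), (1,5), (2,5), (2,6), (3,6), (3,7), (4,6), (4,7)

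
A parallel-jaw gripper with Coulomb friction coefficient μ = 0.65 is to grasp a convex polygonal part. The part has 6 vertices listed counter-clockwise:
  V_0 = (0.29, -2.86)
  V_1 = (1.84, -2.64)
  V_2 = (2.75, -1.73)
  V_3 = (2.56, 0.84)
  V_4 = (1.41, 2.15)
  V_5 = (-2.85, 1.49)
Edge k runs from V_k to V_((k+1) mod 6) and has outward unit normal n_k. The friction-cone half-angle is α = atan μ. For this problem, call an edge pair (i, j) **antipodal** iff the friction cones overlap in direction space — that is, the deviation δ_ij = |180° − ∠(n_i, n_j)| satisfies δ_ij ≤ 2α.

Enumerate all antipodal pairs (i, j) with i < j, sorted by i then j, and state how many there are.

count = 6; pairs: (0,3), (0,4), (1,4), (2,5), (3,5), (4,5)

α = atan 0.65 = 33.02°;  2α = 66.05°
n_0 = (+0.1405, -0.9901)
n_1 = (+0.7071, -0.7071)
n_2 = (+0.9973, +0.0737)
n_3 = (+0.7515, +0.6597)
n_4 = (-0.1531, +0.9882)
n_5 = (-0.8108, -0.5853)
  (0,1): δ = 143.08°  ·
  (0,2): δ = 93.85°  ·
  (0,3): δ = 56.80°  ✓
  (0,4): δ = 0.73°  ✓
  (0,5): δ = 117.74°  ·
  (1,2): δ = 130.77°  ·
  (1,3): δ = 93.72°  ·
  (1,4): δ = 36.19°  ✓
  (1,5): δ = 80.82°  ·
  (2,3): δ = 142.95°  ·
  (2,4): δ = 85.42°  ·
  (2,5): δ = 31.60°  ✓
  (3,4): δ = 122.47°  ·
  (3,5): δ = 5.46°  ✓
  (4,5): δ = 62.98°  ✓
antipodal pairs: 6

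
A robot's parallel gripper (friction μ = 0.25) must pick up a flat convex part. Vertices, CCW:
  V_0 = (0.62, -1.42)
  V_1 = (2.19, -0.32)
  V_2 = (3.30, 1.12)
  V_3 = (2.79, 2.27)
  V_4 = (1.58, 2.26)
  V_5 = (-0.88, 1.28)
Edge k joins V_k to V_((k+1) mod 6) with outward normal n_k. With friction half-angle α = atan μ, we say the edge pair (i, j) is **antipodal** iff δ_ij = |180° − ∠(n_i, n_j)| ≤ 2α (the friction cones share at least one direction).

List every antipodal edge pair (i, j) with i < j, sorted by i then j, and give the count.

α = atan 0.25 = 14.04°;  2α = 28.07°
n_0 = (+0.5738, -0.8190)
n_1 = (+0.7920, -0.6105)
n_2 = (+0.9141, +0.4054)
n_3 = (-0.0083, +1.0000)
n_4 = (-0.3701, +0.9290)
n_5 = (-0.8742, -0.4856)
  (0,1): δ = 162.64°  ·
  (0,2): δ = 101.10°  ·
  (0,3): δ = 34.54°  ·
  (0,4): δ = 13.30°  ✓
  (0,5): δ = 84.04°  ·
  (1,2): δ = 118.46°  ·
  (1,3): δ = 51.90°  ·
  (1,4): δ = 30.65°  ·
  (1,5): δ = 66.68°  ·
  (2,3): δ = 113.44°  ·
  (2,4): δ = 92.20°  ·
  (2,5): δ = 5.14°  ✓
  (3,4): δ = 158.75°  ·
  (3,5): δ = 61.42°  ·
  (4,5): δ = 82.67°  ·
antipodal pairs: 2

count = 2; pairs: (0,4), (2,5)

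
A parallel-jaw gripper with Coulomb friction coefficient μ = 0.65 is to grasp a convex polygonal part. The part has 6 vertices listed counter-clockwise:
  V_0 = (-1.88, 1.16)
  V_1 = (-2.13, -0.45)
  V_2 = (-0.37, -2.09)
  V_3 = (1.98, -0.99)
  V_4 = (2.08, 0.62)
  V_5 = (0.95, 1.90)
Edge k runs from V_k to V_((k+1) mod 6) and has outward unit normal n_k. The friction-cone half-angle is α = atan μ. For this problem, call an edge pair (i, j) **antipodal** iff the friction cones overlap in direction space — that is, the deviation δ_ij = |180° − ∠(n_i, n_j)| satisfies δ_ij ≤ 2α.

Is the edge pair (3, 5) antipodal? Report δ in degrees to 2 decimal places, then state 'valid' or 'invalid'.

α = atan 0.65 = 33.02°;  2α = 66.05°
edge 3: e_3 = (+0.10, +1.61);  n_3 = (+0.9981, -0.0620)
edge 5: e_5 = (-2.83, -0.74);  n_5 = (-0.2530, +0.9675)
∠(n_3, n_5) = 108.21°
δ = |180° − 108.21°| = 71.79°
71.79° > 2α = 66.05°  →  invalid

δ = 71.79°, invalid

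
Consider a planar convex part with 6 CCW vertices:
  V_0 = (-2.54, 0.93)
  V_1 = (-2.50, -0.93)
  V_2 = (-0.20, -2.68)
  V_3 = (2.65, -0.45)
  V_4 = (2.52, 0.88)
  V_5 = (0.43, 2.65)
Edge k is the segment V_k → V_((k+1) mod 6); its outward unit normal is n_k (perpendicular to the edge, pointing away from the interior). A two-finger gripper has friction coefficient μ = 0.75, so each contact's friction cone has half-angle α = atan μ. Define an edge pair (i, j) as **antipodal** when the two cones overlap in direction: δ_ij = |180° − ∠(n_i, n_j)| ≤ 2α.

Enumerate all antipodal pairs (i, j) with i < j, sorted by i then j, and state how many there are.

count = 8; pairs: (0,2), (0,3), (0,4), (1,3), (1,4), (1,5), (2,5), (3,5)

α = atan 0.75 = 36.87°;  2α = 73.74°
n_0 = (-0.9998, -0.0215)
n_1 = (-0.6055, -0.7958)
n_2 = (+0.6162, -0.7876)
n_3 = (+0.9953, +0.0973)
n_4 = (+0.6463, +0.7631)
n_5 = (-0.5012, +0.8654)
  (0,1): δ = 128.50°  ·
  (0,2): δ = 53.19°  ✓
  (0,3): δ = 4.35°  ✓
  (0,4): δ = 48.51°  ✓
  (0,5): δ = 118.84°  ·
  (1,2): δ = 104.69°  ·
  (1,3): δ = 47.15°  ✓
  (1,4): δ = 2.99°  ✓
  (1,5): δ = 67.34°  ✓
  (2,3): δ = 122.46°  ·
  (2,4): δ = 78.30°  ·
  (2,5): δ = 7.97°  ✓
  (3,4): δ = 135.84°  ·
  (3,5): δ = 65.51°  ✓
  (4,5): δ = 109.66°  ·
antipodal pairs: 8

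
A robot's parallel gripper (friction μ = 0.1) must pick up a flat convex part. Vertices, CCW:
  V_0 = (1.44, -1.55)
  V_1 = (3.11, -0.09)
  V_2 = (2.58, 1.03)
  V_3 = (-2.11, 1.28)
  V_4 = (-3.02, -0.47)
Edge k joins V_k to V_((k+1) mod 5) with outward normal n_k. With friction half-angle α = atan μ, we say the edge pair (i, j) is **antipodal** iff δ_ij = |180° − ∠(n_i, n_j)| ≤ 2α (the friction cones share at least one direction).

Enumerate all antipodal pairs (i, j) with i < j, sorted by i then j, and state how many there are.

α = atan 0.1 = 5.71°;  2α = 11.42°
n_0 = (+0.6582, -0.7529)
n_1 = (+0.9039, +0.4277)
n_2 = (+0.0532, +0.9986)
n_3 = (-0.8872, +0.4614)
n_4 = (-0.2354, -0.9719)
  (0,1): δ = 105.84°  ·
  (0,2): δ = 44.21°  ·
  (0,3): δ = 21.36°  ·
  (0,4): δ = 125.23°  ·
  (1,2): δ = 118.38°  ·
  (1,3): δ = 52.80°  ·
  (1,4): δ = 51.06°  ·
  (2,3): δ = 114.42°  ·
  (2,4): δ = 10.56°  ✓
  (3,4): δ = 76.14°  ·
antipodal pairs: 1

count = 1; pairs: (2,4)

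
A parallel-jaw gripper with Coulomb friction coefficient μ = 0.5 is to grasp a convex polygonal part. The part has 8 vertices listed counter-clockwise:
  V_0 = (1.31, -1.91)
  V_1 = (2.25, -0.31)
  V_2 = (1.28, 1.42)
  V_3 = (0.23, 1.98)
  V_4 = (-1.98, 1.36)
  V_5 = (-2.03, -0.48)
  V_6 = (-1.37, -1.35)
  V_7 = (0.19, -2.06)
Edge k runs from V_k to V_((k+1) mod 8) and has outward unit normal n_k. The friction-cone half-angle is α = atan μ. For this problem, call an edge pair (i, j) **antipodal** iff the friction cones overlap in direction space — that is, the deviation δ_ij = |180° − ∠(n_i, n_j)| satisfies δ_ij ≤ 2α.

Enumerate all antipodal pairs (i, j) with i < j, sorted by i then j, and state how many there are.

α = atan 0.5 = 26.57°;  2α = 53.13°
n_0 = (+0.8622, -0.5065)
n_1 = (+0.8722, +0.4891)
n_2 = (+0.4706, +0.8824)
n_3 = (-0.2701, +0.9628)
n_4 = (-0.9996, +0.0272)
n_5 = (-0.7967, -0.6044)
n_6 = (-0.4142, -0.9102)
n_7 = (+0.1327, -0.9912)
  (0,1): δ = 120.29°  ·
  (0,2): δ = 87.64°  ·
  (0,3): δ = 43.89°  ✓
  (0,4): δ = 28.88°  ✓
  (0,5): δ = 67.62°  ·
  (0,6): δ = 95.96°  ·
  (0,7): δ = 128.06°  ·
  (1,2): δ = 147.35°  ·
  (1,3): δ = 103.61°  ·
  (1,4): δ = 30.84°  ✓
  (1,5): δ = 7.91°  ✓
  (1,6): δ = 36.25°  ✓
  (1,7): δ = 68.35°  ·
  (2,3): δ = 136.26°  ·
  (2,4): δ = 63.48°  ·
  (2,5): δ = 24.74°  ✓
  (2,6): δ = 3.60°  ✓
  (2,7): δ = 35.70°  ✓
  (3,4): δ = 107.23°  ·
  (3,5): δ = 68.49°  ·
  (3,6): δ = 40.14°  ✓
  (3,7): δ = 8.04°  ✓
  (4,5): δ = 141.26°  ·
  (4,6): δ = 112.92°  ·
  (4,7): δ = 80.82°  ·
  (5,6): δ = 151.66°  ·
  (5,7): δ = 119.56°  ·
  (6,7): δ = 147.90°  ·
antipodal pairs: 10

count = 10; pairs: (0,3), (0,4), (1,4), (1,5), (1,6), (2,5), (2,6), (2,7), (3,6), (3,7)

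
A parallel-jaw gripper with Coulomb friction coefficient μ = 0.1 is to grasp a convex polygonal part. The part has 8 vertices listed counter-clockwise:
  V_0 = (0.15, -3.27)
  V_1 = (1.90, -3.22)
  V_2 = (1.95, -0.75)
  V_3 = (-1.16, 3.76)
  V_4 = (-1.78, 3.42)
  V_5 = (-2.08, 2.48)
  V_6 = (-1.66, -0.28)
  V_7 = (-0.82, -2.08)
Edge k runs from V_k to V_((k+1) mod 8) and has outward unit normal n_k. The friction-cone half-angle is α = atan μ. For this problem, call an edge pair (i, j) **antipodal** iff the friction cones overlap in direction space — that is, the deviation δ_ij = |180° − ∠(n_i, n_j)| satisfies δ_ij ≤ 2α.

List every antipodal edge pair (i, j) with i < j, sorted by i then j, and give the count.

α = atan 0.1 = 5.71°;  2α = 11.42°
n_0 = (+0.0286, -0.9996)
n_1 = (+0.9998, -0.0202)
n_2 = (+0.8232, +0.5677)
n_3 = (-0.4808, +0.8768)
n_4 = (-0.9527, +0.3040)
n_5 = (-0.9886, -0.1504)
n_6 = (-0.9062, -0.4229)
n_7 = (-0.7751, -0.6318)
  (0,1): δ = 92.80°  ·
  (0,2): δ = 57.05°  ·
  (0,3): δ = 27.10°  ·
  (0,4): δ = 70.66°  ·
  (0,5): δ = 97.02°  ·
  (0,6): δ = 113.38°  ·
  (0,7): δ = 127.55°  ·
  (1,2): δ = 144.25°  ·
  (1,3): δ = 60.10°  ·
  (1,4): δ = 16.54°  ·
  (1,5): δ = 9.81°  ✓
  (1,6): δ = 26.18°  ·
  (1,7): δ = 40.34°  ·
  (2,3): δ = 95.85°  ·
  (2,4): δ = 52.29°  ·
  (2,5): δ = 25.94°  ·
  (2,6): δ = 9.57°  ✓
  (2,7): δ = 4.60°  ✓
  (3,4): δ = 136.44°  ·
  (3,5): δ = 110.09°  ·
  (3,6): δ = 93.72°  ·
  (3,7): δ = 79.56°  ·
  (4,5): δ = 153.65°  ·
  (4,6): δ = 137.28°  ·
  (4,7): δ = 123.12°  ·
  (5,6): δ = 163.64°  ·
  (5,7): δ = 149.47°  ·
  (6,7): δ = 165.83°  ·
antipodal pairs: 3

count = 3; pairs: (1,5), (2,6), (2,7)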